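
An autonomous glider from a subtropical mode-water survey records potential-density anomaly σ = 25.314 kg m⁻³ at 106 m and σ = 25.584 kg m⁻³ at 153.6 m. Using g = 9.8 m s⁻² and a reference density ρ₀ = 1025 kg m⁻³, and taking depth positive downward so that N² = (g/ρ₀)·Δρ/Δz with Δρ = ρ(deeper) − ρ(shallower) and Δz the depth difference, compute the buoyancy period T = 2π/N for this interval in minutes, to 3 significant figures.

Δρ = 1025.584 − 1025.314 = 0.270 kg m⁻³ over Δz = 153.6 − 106 = 47.6 m.
N² = (9.8/1025) × (0.270/47.6) = 5.4232 × 10⁻⁵ s⁻².
N = √(5.4232 × 10⁻⁵) = 7.3642 × 10⁻³ rad s⁻¹, so T = 2π/N = 853.21 s = 14.220 min ≈ 14.2 min.

14.2 min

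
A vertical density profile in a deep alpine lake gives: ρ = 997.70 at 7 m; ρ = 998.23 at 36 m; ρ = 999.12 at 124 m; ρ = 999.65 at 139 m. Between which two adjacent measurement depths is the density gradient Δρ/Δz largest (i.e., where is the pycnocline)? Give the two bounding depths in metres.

Compute the density gradient over each adjacent pair:
  7–36 m: Δρ/Δz = 0.53/29 = 0.018 kg m⁻⁴
  36–124 m: Δρ/Δz = 0.89/88 = 0.010 kg m⁻⁴
  124–139 m: Δρ/Δz = 0.53/15 = 0.035 kg m⁻⁴
The largest gradient is in the 124–139 m interval — the pycnocline.

124–139 m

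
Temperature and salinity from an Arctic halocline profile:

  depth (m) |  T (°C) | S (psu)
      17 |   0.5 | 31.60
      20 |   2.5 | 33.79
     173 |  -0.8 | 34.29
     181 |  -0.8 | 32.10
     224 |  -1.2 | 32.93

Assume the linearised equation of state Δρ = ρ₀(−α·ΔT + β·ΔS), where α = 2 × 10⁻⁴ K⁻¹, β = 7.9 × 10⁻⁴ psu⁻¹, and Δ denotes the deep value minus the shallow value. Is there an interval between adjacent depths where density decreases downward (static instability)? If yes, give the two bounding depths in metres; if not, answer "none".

Evaluate Δρ/ρ₀ = −αΔT + βΔS across each adjacent pair:
  17–20 m: −αΔT+βΔS = −(2 × 10⁻⁴)(+2.0)+(7.9 × 10⁻⁴)(+2.19) = 1.3 × 10⁻³ → stable
  20–173 m: −αΔT+βΔS = −(2 × 10⁻⁴)(-3.3)+(7.9 × 10⁻⁴)(+0.50) = 1.1 × 10⁻³ → stable
  173–181 m: −αΔT+βΔS = −(2 × 10⁻⁴)(+0.0)+(7.9 × 10⁻⁴)(-2.19) = -1.7 × 10⁻³ → UNSTABLE
  181–224 m: −αΔT+βΔS = −(2 × 10⁻⁴)(-0.4)+(7.9 × 10⁻⁴)(+0.83) = 7.4 × 10⁻⁴ → stable
The 173–181 m interval has Δρ < 0: lighter water underlies denser water.

173–181 m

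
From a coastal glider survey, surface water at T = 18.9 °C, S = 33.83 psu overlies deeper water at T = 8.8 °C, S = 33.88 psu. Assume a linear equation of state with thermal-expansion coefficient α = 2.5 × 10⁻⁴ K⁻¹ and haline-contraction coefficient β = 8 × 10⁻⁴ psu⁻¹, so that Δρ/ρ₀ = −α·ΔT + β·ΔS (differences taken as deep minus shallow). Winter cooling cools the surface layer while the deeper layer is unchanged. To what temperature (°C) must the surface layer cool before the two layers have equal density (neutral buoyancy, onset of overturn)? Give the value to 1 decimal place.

8.6 °C

Neutral buoyancy requires Δρ = 0, i.e. −α(T_deep − T_surf′) + β(S_deep − S_surf) = 0.
T_surf′ = T_deep − (β/α)·ΔS = 8.8 − (8 × 10⁻⁴/2.5 × 10⁻⁴)·(+0.05) = 8.640 °C.
Cooling required: 18.9 − (8.640) = 10.260 °C.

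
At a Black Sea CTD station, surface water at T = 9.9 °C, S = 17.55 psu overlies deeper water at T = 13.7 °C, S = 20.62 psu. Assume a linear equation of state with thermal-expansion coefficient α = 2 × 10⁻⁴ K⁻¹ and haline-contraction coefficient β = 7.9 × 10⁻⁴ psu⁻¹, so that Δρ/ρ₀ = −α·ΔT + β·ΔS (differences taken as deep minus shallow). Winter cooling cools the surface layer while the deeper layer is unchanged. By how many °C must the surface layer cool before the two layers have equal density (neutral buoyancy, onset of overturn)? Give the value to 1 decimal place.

8.3 °C

Neutral buoyancy requires Δρ = 0, i.e. −α(T_deep − T_surf′) + β(S_deep − S_surf) = 0.
T_surf′ = T_deep − (β/α)·ΔS = 13.7 − (7.9 × 10⁻⁴/2 × 10⁻⁴)·(+3.07) = 1.574 °C.
Cooling required: 9.9 − (1.574) = 8.326 °C.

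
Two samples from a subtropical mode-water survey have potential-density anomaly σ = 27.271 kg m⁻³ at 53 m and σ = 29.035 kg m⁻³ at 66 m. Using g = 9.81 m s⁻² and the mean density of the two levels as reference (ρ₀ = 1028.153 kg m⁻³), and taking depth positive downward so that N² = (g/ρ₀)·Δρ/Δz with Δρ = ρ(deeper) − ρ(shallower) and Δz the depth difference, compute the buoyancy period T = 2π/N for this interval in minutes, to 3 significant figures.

2.91 min

Δρ = 1029.035 − 1027.271 = 1.764 kg m⁻³ over Δz = 66 − 53 = 13 m.
N² = (9.81/1028.153) × (1.764/13) = 1.2947 × 10⁻³ s⁻².
N = √(1.2947 × 10⁻³) = 0.035982 rad s⁻¹, so T = 2π/N = 174.62 s = 2.9103 min ≈ 2.91 min.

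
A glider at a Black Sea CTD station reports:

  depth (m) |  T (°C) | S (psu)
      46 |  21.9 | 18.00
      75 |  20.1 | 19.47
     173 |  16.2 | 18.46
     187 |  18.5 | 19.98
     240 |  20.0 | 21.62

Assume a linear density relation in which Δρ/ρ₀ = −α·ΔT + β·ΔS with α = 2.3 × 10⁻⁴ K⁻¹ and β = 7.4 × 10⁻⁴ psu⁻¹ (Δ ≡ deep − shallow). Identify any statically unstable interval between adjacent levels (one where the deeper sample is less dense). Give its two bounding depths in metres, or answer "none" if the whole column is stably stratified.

Evaluate Δρ/ρ₀ = −αΔT + βΔS across each adjacent pair:
  46–75 m: −αΔT+βΔS = −(2.3 × 10⁻⁴)(-1.8)+(7.4 × 10⁻⁴)(+1.47) = 1.5 × 10⁻³ → stable
  75–173 m: −αΔT+βΔS = −(2.3 × 10⁻⁴)(-3.9)+(7.4 × 10⁻⁴)(-1.01) = 1.5 × 10⁻⁴ → stable
  173–187 m: −αΔT+βΔS = −(2.3 × 10⁻⁴)(+2.3)+(7.4 × 10⁻⁴)(+1.52) = 6.0 × 10⁻⁴ → stable
  187–240 m: −αΔT+βΔS = −(2.3 × 10⁻⁴)(+1.5)+(7.4 × 10⁻⁴)(+1.64) = 8.7 × 10⁻⁴ → stable
Every interval has Δρ > 0: the column is stably stratified throughout.

none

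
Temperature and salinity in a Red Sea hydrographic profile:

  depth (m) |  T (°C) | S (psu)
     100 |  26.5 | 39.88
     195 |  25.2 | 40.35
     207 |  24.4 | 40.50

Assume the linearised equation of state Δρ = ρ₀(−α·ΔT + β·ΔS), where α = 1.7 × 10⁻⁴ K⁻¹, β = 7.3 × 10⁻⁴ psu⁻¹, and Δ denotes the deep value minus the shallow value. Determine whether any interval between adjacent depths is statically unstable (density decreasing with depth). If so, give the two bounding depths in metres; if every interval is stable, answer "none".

none

Evaluate Δρ/ρ₀ = −αΔT + βΔS across each adjacent pair:
  100–195 m: −αΔT+βΔS = −(1.7 × 10⁻⁴)(-1.3)+(7.3 × 10⁻⁴)(+0.47) = 5.6 × 10⁻⁴ → stable
  195–207 m: −αΔT+βΔS = −(1.7 × 10⁻⁴)(-0.8)+(7.3 × 10⁻⁴)(+0.15) = 2.5 × 10⁻⁴ → stable
Every interval has Δρ > 0: the column is stably stratified throughout.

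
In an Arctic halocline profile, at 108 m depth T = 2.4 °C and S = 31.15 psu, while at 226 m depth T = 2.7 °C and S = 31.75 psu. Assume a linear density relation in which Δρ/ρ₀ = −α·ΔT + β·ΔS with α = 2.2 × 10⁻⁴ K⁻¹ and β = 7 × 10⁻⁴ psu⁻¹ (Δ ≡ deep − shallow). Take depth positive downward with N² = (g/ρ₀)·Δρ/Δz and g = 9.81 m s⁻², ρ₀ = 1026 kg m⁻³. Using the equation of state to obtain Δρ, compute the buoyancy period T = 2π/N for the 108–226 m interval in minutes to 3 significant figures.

19.3 min

ΔT = +0.3 K, ΔS = +0.60 psu (deep − shallow).
Δρ/ρ₀ = −αΔT + βΔS = -6.60 × 10⁻⁵ + 4.20 × 10⁻⁴ = 3.54 × 10⁻⁴, so Δρ ≈ 0.3632 kg m⁻³.
N² = (g/ρ₀)·Δρ/Δz = g·(Δρ/ρ₀)/Δz = 9.81 × 3.54 × 10⁻⁴ / 118 = 2.9430 × 10⁻⁵ s⁻².
N = √(2.9430 × 10⁻⁵) = 5.4249 × 10⁻³ rad s⁻¹ → T = 2π/N = 1.1582 × 10³ s = 19.303 min ≈ 19.3 min.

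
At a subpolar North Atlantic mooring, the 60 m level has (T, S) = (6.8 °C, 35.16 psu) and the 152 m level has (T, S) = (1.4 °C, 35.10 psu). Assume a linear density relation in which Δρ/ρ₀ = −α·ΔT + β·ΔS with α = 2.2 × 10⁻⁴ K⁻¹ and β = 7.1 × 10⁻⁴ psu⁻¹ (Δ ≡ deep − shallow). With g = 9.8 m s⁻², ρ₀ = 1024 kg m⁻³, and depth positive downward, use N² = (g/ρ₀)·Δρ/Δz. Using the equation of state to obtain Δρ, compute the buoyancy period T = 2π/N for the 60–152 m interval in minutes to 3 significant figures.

ΔT = -5.4 K, ΔS = -0.06 psu (deep − shallow).
Δρ/ρ₀ = −αΔT + βΔS = 1.188 × 10⁻³ − 4.26 × 10⁻⁵ = 1.1454 × 10⁻³, so Δρ ≈ 1.173 kg m⁻³.
N² = (g/ρ₀)·Δρ/Δz = g·(Δρ/ρ₀)/Δz = 9.8 × 1.1454 × 10⁻³ / 92 = 1.2201 × 10⁻⁴ s⁻².
N = √(1.2201 × 10⁻⁴) = 0.011046 rad s⁻¹ → T = 2π/N = 568.82 s = 9.4803 min ≈ 9.48 min.

9.48 min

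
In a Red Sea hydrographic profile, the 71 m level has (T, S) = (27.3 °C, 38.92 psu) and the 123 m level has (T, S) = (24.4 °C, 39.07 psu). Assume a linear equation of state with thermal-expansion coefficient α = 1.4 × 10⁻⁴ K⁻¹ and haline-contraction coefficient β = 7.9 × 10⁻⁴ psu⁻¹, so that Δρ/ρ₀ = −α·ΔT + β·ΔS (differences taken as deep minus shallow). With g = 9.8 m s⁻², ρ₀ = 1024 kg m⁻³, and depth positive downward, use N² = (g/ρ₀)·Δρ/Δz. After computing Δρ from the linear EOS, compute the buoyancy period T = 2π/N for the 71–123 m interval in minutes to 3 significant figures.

ΔT = -2.9 K, ΔS = +0.15 psu (deep − shallow).
Δρ/ρ₀ = −αΔT + βΔS = 4.06 × 10⁻⁴ + 1.185 × 10⁻⁴ = 5.245 × 10⁻⁴, so Δρ ≈ 0.5371 kg m⁻³.
N² = (g/ρ₀)·Δρ/Δz = g·(Δρ/ρ₀)/Δz = 9.8 × 5.245 × 10⁻⁴ / 52 = 9.8848 × 10⁻⁵ s⁻².
N = √(9.8848 × 10⁻⁵) = 9.9422 × 10⁻³ rad s⁻¹ → T = 2π/N = 631.97 s = 10.533 min ≈ 10.5 min.

10.5 min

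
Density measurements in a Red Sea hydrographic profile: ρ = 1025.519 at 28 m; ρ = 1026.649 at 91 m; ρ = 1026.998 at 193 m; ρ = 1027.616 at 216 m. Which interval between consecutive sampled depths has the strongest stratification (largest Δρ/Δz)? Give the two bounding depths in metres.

193–216 m

Compute the density gradient over each adjacent pair:
  28–91 m: Δρ/Δz = 1.130/63 = 0.018 kg m⁻⁴
  91–193 m: Δρ/Δz = 0.349/102 = 3.4 × 10⁻³ kg m⁻⁴
  193–216 m: Δρ/Δz = 0.618/23 = 0.027 kg m⁻⁴
The largest gradient is in the 193–216 m interval — the pycnocline.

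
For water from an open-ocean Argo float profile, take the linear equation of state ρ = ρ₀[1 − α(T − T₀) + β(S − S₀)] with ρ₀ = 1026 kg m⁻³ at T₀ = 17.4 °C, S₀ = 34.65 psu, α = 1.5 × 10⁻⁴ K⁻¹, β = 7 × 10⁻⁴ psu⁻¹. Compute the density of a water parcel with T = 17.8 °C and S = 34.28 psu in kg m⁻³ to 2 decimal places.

1025.67 kg m⁻³

T − T₀ = +0.4 K, S − S₀ = -0.37 psu.
Bracket = 1 − α·(+0.4) + β·(-0.37) = 1 + (-3.19 × 10⁻⁴) = 0.9996810.
ρ = 1026 × 0.9996810 = 1025.67 kg m⁻³.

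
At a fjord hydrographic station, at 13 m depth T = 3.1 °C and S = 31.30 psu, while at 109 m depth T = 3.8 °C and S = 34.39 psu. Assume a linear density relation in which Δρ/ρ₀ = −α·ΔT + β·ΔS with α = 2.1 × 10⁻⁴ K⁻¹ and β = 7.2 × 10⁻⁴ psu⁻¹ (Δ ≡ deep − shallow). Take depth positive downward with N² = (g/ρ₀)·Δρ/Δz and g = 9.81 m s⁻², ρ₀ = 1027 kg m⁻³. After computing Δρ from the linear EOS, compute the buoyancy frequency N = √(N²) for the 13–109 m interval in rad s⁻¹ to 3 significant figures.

ΔT = +0.7 K, ΔS = +3.09 psu (deep − shallow).
Δρ/ρ₀ = −αΔT + βΔS = -1.47 × 10⁻⁴ + 2.2248 × 10⁻³ = 2.0778 × 10⁻³, so Δρ ≈ 2.134 kg m⁻³.
N² = (g/ρ₀)·Δρ/Δz = g·(Δρ/ρ₀)/Δz = 9.81 × 2.0778 × 10⁻³ / 96 = 2.1233 × 10⁻⁴ s⁻².
N = √(2.1233 × 10⁻⁴) = 0.014572 rad s⁻¹ ≈ 0.0146 rad s⁻¹.

0.0146 rad s⁻¹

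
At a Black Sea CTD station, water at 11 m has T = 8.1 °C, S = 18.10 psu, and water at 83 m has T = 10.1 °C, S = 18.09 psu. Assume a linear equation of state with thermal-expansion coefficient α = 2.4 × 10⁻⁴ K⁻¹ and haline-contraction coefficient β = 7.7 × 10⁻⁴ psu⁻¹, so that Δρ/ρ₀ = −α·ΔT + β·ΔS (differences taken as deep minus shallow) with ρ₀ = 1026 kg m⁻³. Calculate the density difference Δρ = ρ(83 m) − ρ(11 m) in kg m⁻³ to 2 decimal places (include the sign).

-0.50 kg m⁻³

ΔT = +2.0 K, ΔS = -0.01 psu (deep − shallow).
Δρ/ρ₀ = −(2.4 × 10⁻⁴)(+2.0) + (7.7 × 10⁻⁴)(-0.01) = -4.877 × 10⁻⁴.
Δρ = 1026 × (-4.877 × 10⁻⁴) = -0.50 kg m⁻³.
Negative Δρ: lighter below, statically unstable.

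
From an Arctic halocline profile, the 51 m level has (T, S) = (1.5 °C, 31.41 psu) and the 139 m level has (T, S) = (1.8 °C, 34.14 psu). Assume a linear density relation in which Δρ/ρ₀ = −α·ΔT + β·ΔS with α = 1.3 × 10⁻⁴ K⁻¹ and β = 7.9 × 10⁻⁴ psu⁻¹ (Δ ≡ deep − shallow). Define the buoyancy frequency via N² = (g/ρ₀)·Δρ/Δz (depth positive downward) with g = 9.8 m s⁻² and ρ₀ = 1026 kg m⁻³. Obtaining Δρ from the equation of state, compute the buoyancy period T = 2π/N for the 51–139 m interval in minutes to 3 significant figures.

ΔT = +0.3 K, ΔS = +2.73 psu (deep − shallow).
Δρ/ρ₀ = −αΔT + βΔS = -3.90 × 10⁻⁵ + 2.1567 × 10⁻³ = 2.1177 × 10⁻³, so Δρ ≈ 2.173 kg m⁻³.
N² = (g/ρ₀)·Δρ/Δz = g·(Δρ/ρ₀)/Δz = 9.8 × 2.1177 × 10⁻³ / 88 = 2.3583 × 10⁻⁴ s⁻².
N = √(2.3583 × 10⁻⁴) = 0.015357 rad s⁻¹ → T = 2π/N = 409.14 s = 6.8190 min ≈ 6.82 min.

6.82 min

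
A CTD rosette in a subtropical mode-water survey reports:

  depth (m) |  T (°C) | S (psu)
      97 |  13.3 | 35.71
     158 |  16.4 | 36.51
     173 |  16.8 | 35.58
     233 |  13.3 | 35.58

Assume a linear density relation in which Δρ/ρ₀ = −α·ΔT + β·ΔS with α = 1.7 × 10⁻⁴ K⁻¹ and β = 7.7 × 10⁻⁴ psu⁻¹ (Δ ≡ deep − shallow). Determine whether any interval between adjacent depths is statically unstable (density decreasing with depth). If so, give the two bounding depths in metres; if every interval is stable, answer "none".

158–173 m

Evaluate Δρ/ρ₀ = −αΔT + βΔS across each adjacent pair:
  97–158 m: −αΔT+βΔS = −(1.7 × 10⁻⁴)(+3.1)+(7.7 × 10⁻⁴)(+0.80) = 8.9 × 10⁻⁵ → stable
  158–173 m: −αΔT+βΔS = −(1.7 × 10⁻⁴)(+0.4)+(7.7 × 10⁻⁴)(-0.93) = -7.8 × 10⁻⁴ → UNSTABLE
  173–233 m: −αΔT+βΔS = −(1.7 × 10⁻⁴)(-3.5)+(7.7 × 10⁻⁴)(+0.00) = 6.0 × 10⁻⁴ → stable
The 158–173 m interval has Δρ < 0: lighter water underlies denser water.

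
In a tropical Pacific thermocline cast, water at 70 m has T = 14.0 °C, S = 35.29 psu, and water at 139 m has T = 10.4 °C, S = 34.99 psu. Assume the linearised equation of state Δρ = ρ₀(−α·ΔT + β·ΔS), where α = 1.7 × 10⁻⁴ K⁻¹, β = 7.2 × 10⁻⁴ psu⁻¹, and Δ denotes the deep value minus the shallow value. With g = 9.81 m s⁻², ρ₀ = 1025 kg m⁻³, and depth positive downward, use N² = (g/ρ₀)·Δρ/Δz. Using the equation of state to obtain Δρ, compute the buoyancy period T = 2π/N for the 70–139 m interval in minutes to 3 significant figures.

ΔT = -3.6 K, ΔS = -0.30 psu (deep − shallow).
Δρ/ρ₀ = −αΔT + βΔS = 6.12 × 10⁻⁴ − 2.16 × 10⁻⁴ = 3.96 × 10⁻⁴, so Δρ ≈ 0.4059 kg m⁻³.
N² = (g/ρ₀)·Δρ/Δz = g·(Δρ/ρ₀)/Δz = 9.81 × 3.96 × 10⁻⁴ / 69 = 5.6301 × 10⁻⁵ s⁻².
N = √(5.6301 × 10⁻⁵) = 7.5034 × 10⁻³ rad s⁻¹ → T = 2π/N = 837.38 s = 13.956 min ≈ 14.0 min.

14.0 min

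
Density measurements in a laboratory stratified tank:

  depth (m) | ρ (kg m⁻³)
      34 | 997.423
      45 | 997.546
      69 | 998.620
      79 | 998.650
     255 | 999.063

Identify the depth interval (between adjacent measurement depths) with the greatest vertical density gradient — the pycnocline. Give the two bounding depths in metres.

Compute the density gradient over each adjacent pair:
  34–45 m: Δρ/Δz = 0.123/11 = 0.011 kg m⁻⁴
  45–69 m: Δρ/Δz = 1.074/24 = 0.045 kg m⁻⁴
  69–79 m: Δρ/Δz = 0.030/10 = 3.0 × 10⁻³ kg m⁻⁴
  79–255 m: Δρ/Δz = 0.413/176 = 2.3 × 10⁻³ kg m⁻⁴
The largest gradient is in the 45–69 m interval — the pycnocline.

45–69 m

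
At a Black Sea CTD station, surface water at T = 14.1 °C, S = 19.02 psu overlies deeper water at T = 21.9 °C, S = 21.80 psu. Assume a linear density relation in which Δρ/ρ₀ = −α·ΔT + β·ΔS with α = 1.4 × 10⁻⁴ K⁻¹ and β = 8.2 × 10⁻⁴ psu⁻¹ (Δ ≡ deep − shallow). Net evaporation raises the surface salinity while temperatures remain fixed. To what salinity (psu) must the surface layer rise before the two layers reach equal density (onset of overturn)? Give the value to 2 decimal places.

Neutral buoyancy requires −α(T_deep − T_surf) + β(S_deep − S_surf′) = 0.
S_surf′ = S_deep − (α/β)·ΔT = 21.80 − (1.4 × 10⁻⁴/8.2 × 10⁻⁴)·(+7.8) = 20.4683 psu.
Increase required: 20.4683 − 19.02 = 1.4483 psu.

20.47 psu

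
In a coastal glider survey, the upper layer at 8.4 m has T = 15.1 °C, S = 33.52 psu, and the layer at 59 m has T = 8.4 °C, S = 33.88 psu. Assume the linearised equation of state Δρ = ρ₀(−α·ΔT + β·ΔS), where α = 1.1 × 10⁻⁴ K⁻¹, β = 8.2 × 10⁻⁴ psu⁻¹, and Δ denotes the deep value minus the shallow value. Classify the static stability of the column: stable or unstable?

ΔT = 8.4 − 15.1 = -6.7 K and ΔS = 33.88 − 33.52 = +0.36 psu (deep − shallow).
−αΔT = 7.37 × 10⁻⁴; βΔS = 2.952 × 10⁻⁴; sum Δρ/ρ₀ = 1.0322 × 10⁻³.
Δρ/ρ₀ > 0, so Δρ > 0: deeper water is denser → statically stable.

stable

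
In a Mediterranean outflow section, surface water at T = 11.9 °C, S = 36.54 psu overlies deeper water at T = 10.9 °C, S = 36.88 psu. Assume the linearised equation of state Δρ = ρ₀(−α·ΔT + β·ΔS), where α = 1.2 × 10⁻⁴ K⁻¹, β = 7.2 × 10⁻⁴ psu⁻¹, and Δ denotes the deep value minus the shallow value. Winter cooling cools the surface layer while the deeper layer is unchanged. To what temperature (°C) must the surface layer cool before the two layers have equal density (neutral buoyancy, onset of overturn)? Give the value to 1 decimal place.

8.9 °C

Neutral buoyancy requires Δρ = 0, i.e. −α(T_deep − T_surf′) + β(S_deep − S_surf) = 0.
T_surf′ = T_deep − (β/α)·ΔS = 10.9 − (7.2 × 10⁻⁴/1.2 × 10⁻⁴)·(+0.34) = 8.860 °C.
Cooling required: 11.9 − (8.860) = 3.040 °C.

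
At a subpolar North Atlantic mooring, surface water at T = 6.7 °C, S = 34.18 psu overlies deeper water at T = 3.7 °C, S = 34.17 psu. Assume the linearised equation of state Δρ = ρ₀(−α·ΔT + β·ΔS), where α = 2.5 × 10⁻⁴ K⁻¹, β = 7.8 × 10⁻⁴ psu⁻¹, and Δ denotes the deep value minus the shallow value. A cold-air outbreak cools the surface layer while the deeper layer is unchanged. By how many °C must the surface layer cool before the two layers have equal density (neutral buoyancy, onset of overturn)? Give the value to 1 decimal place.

3.0 °C

Neutral buoyancy requires Δρ = 0, i.e. −α(T_deep − T_surf′) + β(S_deep − S_surf) = 0.
T_surf′ = T_deep − (β/α)·ΔS = 3.7 − (7.8 × 10⁻⁴/2.5 × 10⁻⁴)·(-0.01) = 3.731 °C.
Cooling required: 6.7 − (3.731) = 2.969 °C.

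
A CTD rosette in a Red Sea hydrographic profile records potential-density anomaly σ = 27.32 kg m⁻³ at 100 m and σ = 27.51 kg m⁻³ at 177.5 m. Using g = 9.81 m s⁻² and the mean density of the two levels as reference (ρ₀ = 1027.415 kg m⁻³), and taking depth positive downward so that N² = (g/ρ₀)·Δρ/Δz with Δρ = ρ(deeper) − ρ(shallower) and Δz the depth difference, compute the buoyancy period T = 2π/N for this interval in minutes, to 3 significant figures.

Δρ = 1027.51 − 1027.32 = 0.19 kg m⁻³ over Δz = 177.5 − 100 = 77.5 m.
N² = (9.81/1027.415) × (0.19/77.5) = 2.3409 × 10⁻⁵ s⁻².
N = √(2.3409 × 10⁻⁵) = 4.8383 × 10⁻³ rad s⁻¹, so T = 2π/N = 1.2986 × 10³ s = 21.643 min ≈ 21.6 min.

21.6 min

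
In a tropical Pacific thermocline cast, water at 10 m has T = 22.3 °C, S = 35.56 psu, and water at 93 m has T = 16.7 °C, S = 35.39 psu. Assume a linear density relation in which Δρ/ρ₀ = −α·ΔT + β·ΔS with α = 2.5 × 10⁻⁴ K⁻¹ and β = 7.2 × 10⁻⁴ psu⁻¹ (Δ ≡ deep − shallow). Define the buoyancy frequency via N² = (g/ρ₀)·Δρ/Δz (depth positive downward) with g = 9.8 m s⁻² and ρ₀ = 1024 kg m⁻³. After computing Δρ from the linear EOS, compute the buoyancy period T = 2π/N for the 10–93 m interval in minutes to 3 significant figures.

ΔT = -5.6 K, ΔS = -0.17 psu (deep − shallow).
Δρ/ρ₀ = −αΔT + βΔS = 1.40 × 10⁻³ − 1.224 × 10⁻⁴ = 1.2776 × 10⁻³, so Δρ ≈ 1.308 kg m⁻³.
N² = (g/ρ₀)·Δρ/Δz = g·(Δρ/ρ₀)/Δz = 9.8 × 1.2776 × 10⁻³ / 83 = 1.5085 × 10⁻⁴ s⁻².
N = √(1.5085 × 10⁻⁴) = 0.012282 rad s⁻¹ → T = 2π/N = 511.58 s = 8.5263 min ≈ 8.53 min.

8.53 min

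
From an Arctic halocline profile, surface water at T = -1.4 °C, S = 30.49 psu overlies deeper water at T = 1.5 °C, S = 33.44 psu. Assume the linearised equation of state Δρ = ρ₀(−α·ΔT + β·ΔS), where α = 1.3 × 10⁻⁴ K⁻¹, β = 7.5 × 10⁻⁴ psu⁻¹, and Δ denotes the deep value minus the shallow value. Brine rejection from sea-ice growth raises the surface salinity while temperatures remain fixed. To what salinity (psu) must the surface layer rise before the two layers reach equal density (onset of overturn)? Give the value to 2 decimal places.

Neutral buoyancy requires −α(T_deep − T_surf) + β(S_deep − S_surf′) = 0.
S_surf′ = S_deep − (α/β)·ΔT = 33.44 − (1.3 × 10⁻⁴/7.5 × 10⁻⁴)·(+2.9) = 32.9373 psu.
Increase required: 32.9373 − 30.49 = 2.4473 psu.

32.94 psu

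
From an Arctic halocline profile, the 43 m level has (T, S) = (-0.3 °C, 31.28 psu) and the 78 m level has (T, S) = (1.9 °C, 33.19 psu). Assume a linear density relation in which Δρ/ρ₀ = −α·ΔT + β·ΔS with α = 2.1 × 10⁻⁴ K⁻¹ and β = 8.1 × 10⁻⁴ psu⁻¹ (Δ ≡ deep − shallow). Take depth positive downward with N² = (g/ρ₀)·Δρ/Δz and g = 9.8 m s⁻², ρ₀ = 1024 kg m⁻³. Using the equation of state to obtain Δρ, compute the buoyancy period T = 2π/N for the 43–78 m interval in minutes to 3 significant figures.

6.01 min

ΔT = +2.2 K, ΔS = +1.91 psu (deep − shallow).
Δρ/ρ₀ = −αΔT + βΔS = -4.62 × 10⁻⁴ + 1.5471 × 10⁻³ = 1.0851 × 10⁻³, so Δρ ≈ 1.111 kg m⁻³.
N² = (g/ρ₀)·Δρ/Δz = g·(Δρ/ρ₀)/Δz = 9.8 × 1.0851 × 10⁻³ / 35 = 3.0383 × 10⁻⁴ s⁻².
N = √(3.0383 × 10⁻⁴) = 0.017431 rad s⁻¹ → T = 2π/N = 360.46 s = 6.0077 min ≈ 6.01 min.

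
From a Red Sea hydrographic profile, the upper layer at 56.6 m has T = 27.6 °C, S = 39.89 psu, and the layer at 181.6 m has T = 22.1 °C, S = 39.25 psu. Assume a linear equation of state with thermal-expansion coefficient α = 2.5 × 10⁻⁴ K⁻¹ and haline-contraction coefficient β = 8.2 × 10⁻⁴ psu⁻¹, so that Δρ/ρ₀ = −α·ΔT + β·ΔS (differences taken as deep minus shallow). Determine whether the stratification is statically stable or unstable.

ΔT = 22.1 − 27.6 = -5.5 K and ΔS = 39.25 − 39.89 = -0.64 psu (deep − shallow).
−αΔT = 1.375 × 10⁻³; βΔS = -5.248 × 10⁻⁴; sum Δρ/ρ₀ = 8.502 × 10⁻⁴.
Δρ/ρ₀ > 0, so Δρ > 0: deeper water is denser → statically stable.

stable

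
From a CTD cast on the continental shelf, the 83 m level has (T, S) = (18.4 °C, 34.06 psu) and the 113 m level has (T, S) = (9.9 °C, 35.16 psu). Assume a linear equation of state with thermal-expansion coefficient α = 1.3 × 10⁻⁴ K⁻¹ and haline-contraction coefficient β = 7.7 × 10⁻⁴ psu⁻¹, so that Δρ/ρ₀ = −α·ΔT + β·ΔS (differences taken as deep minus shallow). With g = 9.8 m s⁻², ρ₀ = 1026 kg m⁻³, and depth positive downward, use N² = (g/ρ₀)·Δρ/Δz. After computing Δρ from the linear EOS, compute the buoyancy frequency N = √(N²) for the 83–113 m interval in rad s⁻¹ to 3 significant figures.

ΔT = -8.5 K, ΔS = +1.10 psu (deep − shallow).
Δρ/ρ₀ = −αΔT + βΔS = 1.105 × 10⁻³ + 8.47 × 10⁻⁴ = 1.952 × 10⁻³, so Δρ ≈ 2.003 kg m⁻³.
N² = (g/ρ₀)·Δρ/Δz = g·(Δρ/ρ₀)/Δz = 9.8 × 1.952 × 10⁻³ / 30 = 6.3765 × 10⁻⁴ s⁻².
N = √(6.3765 × 10⁻⁴) = 0.025252 rad s⁻¹ ≈ 0.0253 rad s⁻¹.

0.0253 rad s⁻¹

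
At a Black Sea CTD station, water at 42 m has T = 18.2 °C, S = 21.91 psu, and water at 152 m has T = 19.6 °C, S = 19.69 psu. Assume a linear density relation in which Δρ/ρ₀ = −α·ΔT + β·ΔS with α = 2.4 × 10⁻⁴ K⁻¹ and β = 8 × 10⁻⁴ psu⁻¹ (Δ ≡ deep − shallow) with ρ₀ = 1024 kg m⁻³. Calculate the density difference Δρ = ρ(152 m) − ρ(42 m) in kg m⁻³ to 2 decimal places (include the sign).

ΔT = +1.4 K, ΔS = -2.22 psu (deep − shallow).
Δρ/ρ₀ = −(2.4 × 10⁻⁴)(+1.4) + (8 × 10⁻⁴)(-2.22) = -2.112 × 10⁻³.
Δρ = 1024 × (-2.112 × 10⁻³) = -2.16 kg m⁻³.
Negative Δρ: lighter below, statically unstable.

-2.16 kg m⁻³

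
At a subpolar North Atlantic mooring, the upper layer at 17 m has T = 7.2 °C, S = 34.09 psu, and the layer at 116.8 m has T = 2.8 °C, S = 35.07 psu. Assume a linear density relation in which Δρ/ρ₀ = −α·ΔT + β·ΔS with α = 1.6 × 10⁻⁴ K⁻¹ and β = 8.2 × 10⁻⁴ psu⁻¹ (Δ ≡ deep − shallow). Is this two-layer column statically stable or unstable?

ΔT = 2.8 − 7.2 = -4.4 K and ΔS = 35.07 − 34.09 = +0.98 psu (deep − shallow).
−αΔT = 7.04 × 10⁻⁴; βΔS = 8.036 × 10⁻⁴; sum Δρ/ρ₀ = 1.5076 × 10⁻³.
Δρ/ρ₀ > 0, so Δρ > 0: deeper water is denser → statically stable.

stable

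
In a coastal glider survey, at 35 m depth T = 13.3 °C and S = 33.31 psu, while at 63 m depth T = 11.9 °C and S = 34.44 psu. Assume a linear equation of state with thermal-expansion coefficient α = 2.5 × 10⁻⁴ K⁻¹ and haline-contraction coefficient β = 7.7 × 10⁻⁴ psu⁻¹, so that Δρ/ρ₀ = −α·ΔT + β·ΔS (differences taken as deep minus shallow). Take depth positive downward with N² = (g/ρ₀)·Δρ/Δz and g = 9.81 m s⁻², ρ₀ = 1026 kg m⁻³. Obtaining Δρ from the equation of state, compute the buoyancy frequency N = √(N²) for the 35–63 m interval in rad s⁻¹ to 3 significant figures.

0.0207 rad s⁻¹

ΔT = -1.4 K, ΔS = +1.13 psu (deep − shallow).
Δρ/ρ₀ = −αΔT + βΔS = 3.50 × 10⁻⁴ + 8.701 × 10⁻⁴ = 1.2201 × 10⁻³, so Δρ ≈ 1.252 kg m⁻³.
N² = (g/ρ₀)·Δρ/Δz = g·(Δρ/ρ₀)/Δz = 9.81 × 1.2201 × 10⁻³ / 28 = 4.2747 × 10⁻⁴ s⁻².
N = √(4.2747 × 10⁻⁴) = 0.020675 rad s⁻¹ ≈ 0.0207 rad s⁻¹.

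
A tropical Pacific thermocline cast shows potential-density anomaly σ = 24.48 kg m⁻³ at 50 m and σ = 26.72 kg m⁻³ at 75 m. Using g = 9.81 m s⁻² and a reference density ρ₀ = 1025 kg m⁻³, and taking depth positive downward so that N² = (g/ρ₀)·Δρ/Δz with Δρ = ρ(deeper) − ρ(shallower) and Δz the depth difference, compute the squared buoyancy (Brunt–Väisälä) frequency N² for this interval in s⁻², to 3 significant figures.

Δρ = 1026.72 − 1024.48 = 2.24 kg m⁻³ over Δz = 75 − 50 = 25 m.
N² = (9.81/1025) × (2.24/25) = 8.5754 × 10⁻⁴ s⁻² ≈ 8.58 × 10⁻⁴ s⁻².

8.58 × 10⁻⁴ s⁻²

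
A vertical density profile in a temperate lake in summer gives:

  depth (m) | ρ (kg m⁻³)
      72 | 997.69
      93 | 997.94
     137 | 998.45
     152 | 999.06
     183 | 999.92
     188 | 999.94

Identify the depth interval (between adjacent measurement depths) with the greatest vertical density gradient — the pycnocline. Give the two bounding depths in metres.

Compute the density gradient over each adjacent pair:
  72–93 m: Δρ/Δz = 0.25/21 = 0.012 kg m⁻⁴
  93–137 m: Δρ/Δz = 0.51/44 = 0.012 kg m⁻⁴
  137–152 m: Δρ/Δz = 0.61/15 = 0.041 kg m⁻⁴
  152–183 m: Δρ/Δz = 0.86/31 = 0.028 kg m⁻⁴
  183–188 m: Δρ/Δz = 0.02/5 = 4.0 × 10⁻³ kg m⁻⁴
The largest gradient is in the 137–152 m interval — the pycnocline.

137–152 m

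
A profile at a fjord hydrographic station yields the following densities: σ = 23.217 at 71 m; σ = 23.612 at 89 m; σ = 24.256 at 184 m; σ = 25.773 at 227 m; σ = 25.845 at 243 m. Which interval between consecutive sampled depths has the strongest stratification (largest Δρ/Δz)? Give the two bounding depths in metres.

184–227 m

Compute the density gradient over each adjacent pair:
  71–89 m: Δρ/Δz = 0.395/18 = 0.022 kg m⁻⁴
  89–184 m: Δρ/Δz = 0.644/95 = 6.8 × 10⁻³ kg m⁻⁴
  184–227 m: Δρ/Δz = 1.517/43 = 0.035 kg m⁻⁴
  227–243 m: Δρ/Δz = 0.072/16 = 4.5 × 10⁻³ kg m⁻⁴
The largest gradient is in the 184–227 m interval — the pycnocline.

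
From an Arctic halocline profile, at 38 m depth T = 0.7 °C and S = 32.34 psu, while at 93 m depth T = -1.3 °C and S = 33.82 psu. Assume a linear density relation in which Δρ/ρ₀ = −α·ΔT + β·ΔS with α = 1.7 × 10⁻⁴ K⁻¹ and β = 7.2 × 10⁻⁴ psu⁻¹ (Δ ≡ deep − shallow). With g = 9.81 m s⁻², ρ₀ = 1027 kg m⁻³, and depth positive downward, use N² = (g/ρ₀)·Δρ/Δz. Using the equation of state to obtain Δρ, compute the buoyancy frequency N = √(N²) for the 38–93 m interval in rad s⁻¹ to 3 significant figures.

ΔT = -2.0 K, ΔS = +1.48 psu (deep − shallow).
Δρ/ρ₀ = −αΔT + βΔS = 3.40 × 10⁻⁴ + 1.0656 × 10⁻³ = 1.4056 × 10⁻³, so Δρ ≈ 1.444 kg m⁻³.
N² = (g/ρ₀)·Δρ/Δz = g·(Δρ/ρ₀)/Δz = 9.81 × 1.4056 × 10⁻³ / 55 = 2.5071 × 10⁻⁴ s⁻².
N = √(2.5071 × 10⁻⁴) = 0.015834 rad s⁻¹ ≈ 0.0158 rad s⁻¹.

0.0158 rad s⁻¹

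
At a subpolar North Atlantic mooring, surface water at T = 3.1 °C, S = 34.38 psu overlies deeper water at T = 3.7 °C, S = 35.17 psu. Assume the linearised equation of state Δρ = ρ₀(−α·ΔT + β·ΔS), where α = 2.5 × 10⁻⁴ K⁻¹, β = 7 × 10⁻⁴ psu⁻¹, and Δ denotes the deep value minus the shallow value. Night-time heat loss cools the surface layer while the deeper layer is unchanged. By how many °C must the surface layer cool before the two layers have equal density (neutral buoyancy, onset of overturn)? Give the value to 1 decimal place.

1.6 °C

Neutral buoyancy requires Δρ = 0, i.e. −α(T_deep − T_surf′) + β(S_deep − S_surf) = 0.
T_surf′ = T_deep − (β/α)·ΔS = 3.7 − (7 × 10⁻⁴/2.5 × 10⁻⁴)·(+0.79) = 1.488 °C.
Cooling required: 3.1 − (1.488) = 1.612 °C.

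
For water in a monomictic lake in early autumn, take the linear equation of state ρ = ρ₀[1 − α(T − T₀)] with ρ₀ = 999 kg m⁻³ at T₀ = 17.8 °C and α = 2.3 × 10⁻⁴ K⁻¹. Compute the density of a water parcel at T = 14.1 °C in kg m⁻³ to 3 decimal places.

999.850 kg m⁻³

T − T₀ = -3.7 K.
Bracket = 1 − α·(-3.7) = 1 + (8.51 × 10⁻⁴) = 1.0008510.
ρ = 999 × 1.0008510 = 999.850 kg m⁻³.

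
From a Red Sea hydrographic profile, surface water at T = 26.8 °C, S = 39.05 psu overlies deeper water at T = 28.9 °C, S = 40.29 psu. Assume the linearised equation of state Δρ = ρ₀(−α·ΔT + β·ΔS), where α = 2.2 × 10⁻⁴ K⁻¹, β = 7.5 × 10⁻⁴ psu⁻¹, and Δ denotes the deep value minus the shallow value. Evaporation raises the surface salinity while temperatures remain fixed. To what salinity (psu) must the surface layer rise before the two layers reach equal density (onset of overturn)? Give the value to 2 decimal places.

Neutral buoyancy requires −α(T_deep − T_surf) + β(S_deep − S_surf′) = 0.
S_surf′ = S_deep − (α/β)·ΔT = 40.29 − (2.2 × 10⁻⁴/7.5 × 10⁻⁴)·(+2.1) = 39.6740 psu.
Increase required: 39.6740 − 39.05 = 0.6240 psu.

39.67 psu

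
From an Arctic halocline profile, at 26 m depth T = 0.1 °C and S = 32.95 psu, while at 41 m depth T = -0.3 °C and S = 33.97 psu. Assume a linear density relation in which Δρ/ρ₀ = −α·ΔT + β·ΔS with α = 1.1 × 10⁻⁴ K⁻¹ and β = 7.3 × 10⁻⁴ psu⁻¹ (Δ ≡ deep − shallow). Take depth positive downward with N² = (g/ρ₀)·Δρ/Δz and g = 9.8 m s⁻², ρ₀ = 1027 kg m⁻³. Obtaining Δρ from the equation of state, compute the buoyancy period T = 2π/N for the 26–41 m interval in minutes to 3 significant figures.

4.61 min

ΔT = -0.4 K, ΔS = +1.02 psu (deep − shallow).
Δρ/ρ₀ = −αΔT + βΔS = 4.40 × 10⁻⁵ + 7.446 × 10⁻⁴ = 7.886 × 10⁻⁴, so Δρ ≈ 0.8099 kg m⁻³.
N² = (g/ρ₀)·Δρ/Δz = g·(Δρ/ρ₀)/Δz = 9.8 × 7.886 × 10⁻⁴ / 15 = 5.1522 × 10⁻⁴ s⁻².
N = √(5.1522 × 10⁻⁴) = 0.022698 rad s⁻¹ → T = 2π/N = 276.82 s = 4.6137 min ≈ 4.61 min.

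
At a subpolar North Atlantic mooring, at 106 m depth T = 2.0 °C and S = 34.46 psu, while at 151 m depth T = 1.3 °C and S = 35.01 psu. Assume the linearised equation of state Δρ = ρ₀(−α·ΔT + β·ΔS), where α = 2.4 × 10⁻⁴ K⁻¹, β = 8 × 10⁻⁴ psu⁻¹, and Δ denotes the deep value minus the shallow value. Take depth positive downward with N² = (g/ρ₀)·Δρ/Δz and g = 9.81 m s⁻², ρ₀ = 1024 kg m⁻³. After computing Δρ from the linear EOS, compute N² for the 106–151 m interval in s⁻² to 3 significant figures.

1.33 × 10⁻⁴ s⁻²

ΔT = -0.7 K, ΔS = +0.55 psu (deep − shallow).
Δρ/ρ₀ = −αΔT + βΔS = 1.68 × 10⁻⁴ + 4.40 × 10⁻⁴ = 6.08 × 10⁻⁴, so Δρ ≈ 0.6226 kg m⁻³.
N² = (g/ρ₀)·Δρ/Δz = g·(Δρ/ρ₀)/Δz = 9.81 × 6.08 × 10⁻⁴ / 45 = 1.3254 × 10⁻⁴ s⁻² ≈ 1.33 × 10⁻⁴ s⁻².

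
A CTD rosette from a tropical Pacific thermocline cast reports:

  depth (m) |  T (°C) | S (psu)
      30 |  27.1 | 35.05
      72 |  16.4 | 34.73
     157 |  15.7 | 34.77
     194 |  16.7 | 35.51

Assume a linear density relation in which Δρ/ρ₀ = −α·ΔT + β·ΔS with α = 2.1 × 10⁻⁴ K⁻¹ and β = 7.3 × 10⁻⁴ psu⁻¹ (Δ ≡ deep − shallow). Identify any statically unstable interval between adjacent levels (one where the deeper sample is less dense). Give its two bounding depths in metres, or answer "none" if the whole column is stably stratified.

none

Evaluate Δρ/ρ₀ = −αΔT + βΔS across each adjacent pair:
  30–72 m: −αΔT+βΔS = −(2.1 × 10⁻⁴)(-10.7)+(7.3 × 10⁻⁴)(-0.32) = 2.0 × 10⁻³ → stable
  72–157 m: −αΔT+βΔS = −(2.1 × 10⁻⁴)(-0.7)+(7.3 × 10⁻⁴)(+0.04) = 1.8 × 10⁻⁴ → stable
  157–194 m: −αΔT+βΔS = −(2.1 × 10⁻⁴)(+1.0)+(7.3 × 10⁻⁴)(+0.74) = 3.3 × 10⁻⁴ → stable
Every interval has Δρ > 0: the column is stably stratified throughout.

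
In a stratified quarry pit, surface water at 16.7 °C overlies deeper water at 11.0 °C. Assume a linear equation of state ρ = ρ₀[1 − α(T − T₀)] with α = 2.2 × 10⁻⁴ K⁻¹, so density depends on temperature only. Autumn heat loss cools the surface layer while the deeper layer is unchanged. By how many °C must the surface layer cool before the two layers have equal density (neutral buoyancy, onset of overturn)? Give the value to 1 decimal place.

5.7 °C

With temperature the only control, equal density requires T_surf′ = T_deep.
T_surf′ = 11.0 °C.
Cooling required: 16.7 − 11.0 = 5.7 °C.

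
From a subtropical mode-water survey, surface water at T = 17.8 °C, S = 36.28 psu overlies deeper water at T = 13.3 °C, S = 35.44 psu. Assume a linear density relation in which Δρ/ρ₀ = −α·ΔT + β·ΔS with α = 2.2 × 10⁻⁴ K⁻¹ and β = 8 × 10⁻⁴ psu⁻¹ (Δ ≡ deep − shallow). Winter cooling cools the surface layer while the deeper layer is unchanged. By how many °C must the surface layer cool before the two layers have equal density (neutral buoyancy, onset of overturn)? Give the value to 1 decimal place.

1.4 °C

Neutral buoyancy requires Δρ = 0, i.e. −α(T_deep − T_surf′) + β(S_deep − S_surf) = 0.
T_surf′ = T_deep − (β/α)·ΔS = 13.3 − (8 × 10⁻⁴/2.2 × 10⁻⁴)·(-0.84) = 16.355 °C.
Cooling required: 17.8 − (16.355) = 1.445 °C.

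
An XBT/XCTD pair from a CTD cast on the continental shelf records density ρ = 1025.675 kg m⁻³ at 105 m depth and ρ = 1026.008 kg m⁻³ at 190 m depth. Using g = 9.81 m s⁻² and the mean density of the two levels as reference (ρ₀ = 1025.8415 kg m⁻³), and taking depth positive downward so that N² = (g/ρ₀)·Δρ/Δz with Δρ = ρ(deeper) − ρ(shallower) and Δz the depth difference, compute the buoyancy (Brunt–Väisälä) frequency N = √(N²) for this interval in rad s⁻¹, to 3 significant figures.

6.12 × 10⁻³ rad s⁻¹

Δρ = 1026.008 − 1025.675 = 0.333 kg m⁻³ over Δz = 190 − 105 = 85 m.
N² = (9.81/1025.8415) × (0.333/85) = 3.7464 × 10⁻⁵ s⁻².
N = √(3.7464 × 10⁻⁵) = 6.1208 × 10⁻³ rad s⁻¹ ≈ 6.12 × 10⁻³ rad s⁻¹.
A positive N² confirms static stability across the interval.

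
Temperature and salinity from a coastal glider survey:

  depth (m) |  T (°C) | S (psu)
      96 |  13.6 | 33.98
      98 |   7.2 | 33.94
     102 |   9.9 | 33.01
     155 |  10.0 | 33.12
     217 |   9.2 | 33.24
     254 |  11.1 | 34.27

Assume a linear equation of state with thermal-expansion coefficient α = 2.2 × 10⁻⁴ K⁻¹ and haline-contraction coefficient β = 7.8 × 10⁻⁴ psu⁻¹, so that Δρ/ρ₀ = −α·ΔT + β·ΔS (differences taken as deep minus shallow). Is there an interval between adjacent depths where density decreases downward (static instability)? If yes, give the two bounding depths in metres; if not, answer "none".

Evaluate Δρ/ρ₀ = −αΔT + βΔS across each adjacent pair:
  96–98 m: −αΔT+βΔS = −(2.2 × 10⁻⁴)(-6.4)+(7.8 × 10⁻⁴)(-0.04) = 1.4 × 10⁻³ → stable
  98–102 m: −αΔT+βΔS = −(2.2 × 10⁻⁴)(+2.7)+(7.8 × 10⁻⁴)(-0.93) = -1.3 × 10⁻³ → UNSTABLE
  102–155 m: −αΔT+βΔS = −(2.2 × 10⁻⁴)(+0.1)+(7.8 × 10⁻⁴)(+0.11) = 6.4 × 10⁻⁵ → stable
  155–217 m: −αΔT+βΔS = −(2.2 × 10⁻⁴)(-0.8)+(7.8 × 10⁻⁴)(+0.12) = 2.7 × 10⁻⁴ → stable
  217–254 m: −αΔT+βΔS = −(2.2 × 10⁻⁴)(+1.9)+(7.8 × 10⁻⁴)(+1.03) = 3.9 × 10⁻⁴ → stable
The 98–102 m interval has Δρ < 0: lighter water underlies denser water.

98–102 m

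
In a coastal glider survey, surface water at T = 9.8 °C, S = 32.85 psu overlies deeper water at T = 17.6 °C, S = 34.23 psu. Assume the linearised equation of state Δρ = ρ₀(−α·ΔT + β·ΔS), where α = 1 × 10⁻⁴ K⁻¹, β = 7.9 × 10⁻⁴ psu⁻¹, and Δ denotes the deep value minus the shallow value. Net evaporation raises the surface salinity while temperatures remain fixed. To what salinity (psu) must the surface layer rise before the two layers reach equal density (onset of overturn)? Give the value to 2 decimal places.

Neutral buoyancy requires −α(T_deep − T_surf) + β(S_deep − S_surf′) = 0.
S_surf′ = S_deep − (α/β)·ΔT = 34.23 − (1 × 10⁻⁴/7.9 × 10⁻⁴)·(+7.8) = 33.2427 psu.
Increase required: 33.2427 − 32.85 = 0.3927 psu.

33.24 psu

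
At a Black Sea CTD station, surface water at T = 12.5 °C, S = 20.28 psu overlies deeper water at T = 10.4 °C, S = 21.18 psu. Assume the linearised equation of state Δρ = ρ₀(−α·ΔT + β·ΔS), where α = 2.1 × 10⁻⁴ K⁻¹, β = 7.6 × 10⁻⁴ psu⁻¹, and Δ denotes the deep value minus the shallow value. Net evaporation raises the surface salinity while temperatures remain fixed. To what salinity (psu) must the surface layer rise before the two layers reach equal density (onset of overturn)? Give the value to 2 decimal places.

21.76 psu

Neutral buoyancy requires −α(T_deep − T_surf) + β(S_deep − S_surf′) = 0.
S_surf′ = S_deep − (α/β)·ΔT = 21.18 − (2.1 × 10⁻⁴/7.6 × 10⁻⁴)·(-2.1) = 21.7603 psu.
Increase required: 21.7603 − 20.28 = 1.4803 psu.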